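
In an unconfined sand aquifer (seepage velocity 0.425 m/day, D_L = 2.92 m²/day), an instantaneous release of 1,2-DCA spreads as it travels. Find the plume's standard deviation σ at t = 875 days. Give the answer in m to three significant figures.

71.5 m

Dispersive spreading gives a Gaussian with σ² = 2Dt; advection only shifts the center.
σ = √(2 × 2.92 × 875) = 71.5 m.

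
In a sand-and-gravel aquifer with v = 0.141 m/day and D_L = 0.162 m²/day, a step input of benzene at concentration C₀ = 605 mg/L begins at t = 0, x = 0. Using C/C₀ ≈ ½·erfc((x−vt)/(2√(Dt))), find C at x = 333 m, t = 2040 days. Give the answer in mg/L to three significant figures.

For a continuous step input, C/C₀ ≈ ½·erfc((x−vt)/(2√(Dt))).
vt = 0.141 × 2040 = 287.64 m and 2√(Dt) = 2√(0.162 × 2040) = 36.36 m.
Argument (x−vt)/(2√(Dt)) = (333 − 287.64)/36.36 = 1.248; ½·erfc(1.248) = 0.03879.
C = 605 × 0.03879 = 23.5 mg/L.

23.5 mg/L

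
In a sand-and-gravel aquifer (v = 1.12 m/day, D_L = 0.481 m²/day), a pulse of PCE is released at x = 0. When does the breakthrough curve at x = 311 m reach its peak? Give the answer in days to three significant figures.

For the 1D instantaneous-source solution, setting ∂C/∂t = 0 at fixed x gives v²t² + 2Dt − x² = 0, so t = (√(D² + v²x²) − D)/v².
√(D² + v²x²) = √(0.481² + 1.12² × 311²) = 348.3; v² = 1.2544.
t = (348.3 − 0.481)/1.2544 = 277 days (vs. the pure-advection estimate x/v = 278 d).

277 days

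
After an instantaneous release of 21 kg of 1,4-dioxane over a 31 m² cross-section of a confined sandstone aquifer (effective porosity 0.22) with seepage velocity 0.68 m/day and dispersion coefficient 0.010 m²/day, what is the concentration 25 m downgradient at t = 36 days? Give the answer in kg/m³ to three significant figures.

For an instantaneous plane source, C(x,t) = M/(n_e·A·√(4πDt)) · exp(−(x−vt)²/(4Dt)), with n_e·A the pore (flow) area.
Plume center vt = 0.68 × 36 = 24.48 m, so the well at 25 m is 0.52 m downgradient of the peak.
√(4πDt) = 2.127 m, giving peak height M/(n_e·A·√(4πDt)) = 21/(0.22 × 31 × 2.127) = 1.448 kg/m³.
(x−vt)²/(4Dt) = (0.52)²/(4 × 0.010 × 36) = 0.1878; exp(−0.1878) = 0.8288.
C = 1.448 × 0.8288 = 1.20 kg/m³.

1.20 kg/m³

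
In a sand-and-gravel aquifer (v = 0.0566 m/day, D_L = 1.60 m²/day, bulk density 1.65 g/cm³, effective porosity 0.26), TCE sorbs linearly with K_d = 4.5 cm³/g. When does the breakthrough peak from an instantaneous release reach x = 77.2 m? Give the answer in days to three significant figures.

28200 days

Retardation factor R = 1 + ρ_b·K_d/n = 1 + 1.65 × 4.5/0.26 = 29.56.
Sorption retards both mechanisms: v_R = v/R = 0.001915 m/day, D_R = D/R = 0.05413 m²/day.
Peak time from v_R²t² + 2D_R t − x² = 0: t = (√(D_R² + v_R²x²) − D_R)/v_R².
√(D_R² + v_R²x²) = √(0.05413² + 0.001915² × 77.2²) = 0.1574; v_R² = 3.667e-06.
t = (0.1574 − 0.05413)/3.667e-06 = 28200 days.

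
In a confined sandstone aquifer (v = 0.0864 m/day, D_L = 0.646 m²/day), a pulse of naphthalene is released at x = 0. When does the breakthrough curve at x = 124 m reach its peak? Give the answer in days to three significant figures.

For the 1D instantaneous-source solution, setting ∂C/∂t = 0 at fixed x gives v²t² + 2Dt − x² = 0, so t = (√(D² + v²x²) − D)/v².
√(D² + v²x²) = √(0.646² + 0.0864² × 124²) = 10.73; v² = 0.00746496.
t = (10.73 − 0.646)/0.00746496 = 1350 days (vs. the pure-advection estimate x/v = 1440 d).

1350 days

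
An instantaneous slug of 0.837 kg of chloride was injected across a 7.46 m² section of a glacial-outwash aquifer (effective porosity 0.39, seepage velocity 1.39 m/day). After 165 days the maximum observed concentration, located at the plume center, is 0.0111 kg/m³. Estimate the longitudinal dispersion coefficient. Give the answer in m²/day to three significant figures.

At the plume center C_max = M/(n_e·A·√(4πDt)), so D = M²/(4πt·(n_e·A·C_max)²).
n_e·A·C_max = 0.39 × 7.46 × 0.0111 = 0.03229 kg/m.
D = 0.837²/(4π × 165 × 0.03229²) = 0.324 m²/day.

0.324 m²/day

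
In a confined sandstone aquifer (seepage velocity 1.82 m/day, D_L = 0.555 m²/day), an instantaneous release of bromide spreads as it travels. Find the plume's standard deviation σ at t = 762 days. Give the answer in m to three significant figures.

29.1 m

Dispersive spreading gives a Gaussian with σ² = 2Dt; advection only shifts the center.
σ = √(2 × 0.555 × 762) = 29.1 m.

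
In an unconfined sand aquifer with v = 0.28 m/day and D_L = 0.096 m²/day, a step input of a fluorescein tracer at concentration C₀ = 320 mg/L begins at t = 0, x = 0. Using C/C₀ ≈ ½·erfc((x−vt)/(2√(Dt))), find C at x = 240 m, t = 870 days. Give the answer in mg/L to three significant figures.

195 mg/L

For a continuous step input, C/C₀ ≈ ½·erfc((x−vt)/(2√(Dt))).
vt = 0.28 × 870 = 243.6 m and 2√(Dt) = 2√(0.096 × 870) = 18.28 m.
Argument (x−vt)/(2√(Dt)) = (240 − 243.6)/18.28 = -0.1969; ½·erfc(-0.1969) = 0.6097.
C = 320 × 0.6097 = 195 mg/L.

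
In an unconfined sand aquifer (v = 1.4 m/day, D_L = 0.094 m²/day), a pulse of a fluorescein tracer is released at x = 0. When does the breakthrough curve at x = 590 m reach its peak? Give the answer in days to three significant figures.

For the 1D instantaneous-source solution, setting ∂C/∂t = 0 at fixed x gives v²t² + 2Dt − x² = 0, so t = (√(D² + v²x²) − D)/v².
√(D² + v²x²) = √(0.094² + 1.4² × 590²) = 826.0; v² = 1.96.
t = (826.0 − 0.094)/1.96 = 421 days (vs. the pure-advection estimate x/v = 421 d).

421 days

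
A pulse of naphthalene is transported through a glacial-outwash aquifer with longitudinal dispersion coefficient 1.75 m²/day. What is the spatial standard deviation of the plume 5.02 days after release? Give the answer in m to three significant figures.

4.19 m

Dispersive spreading gives a Gaussian with σ² = 2Dt; advection only shifts the center.
σ = √(2 × 1.75 × 5.02) = 4.19 m.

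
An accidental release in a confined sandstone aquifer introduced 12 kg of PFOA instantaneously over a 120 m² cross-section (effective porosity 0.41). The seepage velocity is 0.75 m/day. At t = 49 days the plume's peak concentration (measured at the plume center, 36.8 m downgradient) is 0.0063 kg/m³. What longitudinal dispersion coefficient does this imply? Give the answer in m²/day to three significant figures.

2.43 m²/day

At the plume center C_max = M/(n_e·A·√(4πDt)), so D = M²/(4πt·(n_e·A·C_max)²).
n_e·A·C_max = 0.41 × 120 × 0.0063 = 0.3100 kg/m.
D = 12²/(4π × 49 × 0.3100²) = 2.43 m²/day.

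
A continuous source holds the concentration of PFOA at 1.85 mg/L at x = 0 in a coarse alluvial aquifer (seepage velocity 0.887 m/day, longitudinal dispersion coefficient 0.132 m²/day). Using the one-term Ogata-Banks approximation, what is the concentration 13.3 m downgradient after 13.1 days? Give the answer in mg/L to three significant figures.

0.339 mg/L

For a continuous step input, C/C₀ ≈ ½·erfc((x−vt)/(2√(Dt))).
vt = 0.887 × 13.1 = 11.6197 m and 2√(Dt) = 2√(0.132 × 13.1) = 2.630 m.
Argument (x−vt)/(2√(Dt)) = (13.3 − 11.6197)/2.630 = 0.6389; ½·erfc(0.6389) = 0.1831.
C = 1.85 × 0.1831 = 0.339 mg/L.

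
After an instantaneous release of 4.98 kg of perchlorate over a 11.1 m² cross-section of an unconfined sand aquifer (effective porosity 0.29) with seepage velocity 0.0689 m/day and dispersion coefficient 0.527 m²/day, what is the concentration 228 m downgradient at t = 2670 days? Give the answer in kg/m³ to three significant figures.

For an instantaneous plane source, C(x,t) = M/(n_e·A·√(4πDt)) · exp(−(x−vt)²/(4Dt)), with n_e·A the pore (flow) area.
Plume center vt = 0.0689 × 2670 = 183.963 m, so the well at 228 m is 44.037 m downgradient of the peak.
√(4πDt) = 133.0 m, giving peak height M/(n_e·A·√(4πDt)) = 4.98/(0.29 × 11.1 × 133.0) = 0.01163 kg/m³.
(x−vt)²/(4Dt) = (44.037)²/(4 × 0.527 × 2670) = 0.3446; exp(−0.3446) = 0.7085.
C = 0.01163 × 0.7085 = 0.00824 kg/m³.

0.00824 kg/m³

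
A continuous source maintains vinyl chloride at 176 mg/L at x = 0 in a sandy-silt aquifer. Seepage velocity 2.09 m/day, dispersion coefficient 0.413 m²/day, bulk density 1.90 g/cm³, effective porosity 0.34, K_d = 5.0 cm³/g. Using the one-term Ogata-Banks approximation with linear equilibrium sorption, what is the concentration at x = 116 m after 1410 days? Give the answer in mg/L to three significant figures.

2.24 mg/L

Retardation factor R = 1 + ρ_b·K_d/n = 1 + 1.90 × 5.0/0.34 = 28.94.
Sorption retards both mechanisms: v_R = v/R = 0.07222 m/day, D_R = D/R = 0.01427 m²/day.
v_R·t = 0.07222 × 1410 = 101.8302 m; 2√(D_R t) = 8.971 m; argument = (116 − 101.8302)/8.971 = 1.580.
C = C₀ × ½·erfc(1.580) = 176 × 0.01273 = 2.24 mg/L.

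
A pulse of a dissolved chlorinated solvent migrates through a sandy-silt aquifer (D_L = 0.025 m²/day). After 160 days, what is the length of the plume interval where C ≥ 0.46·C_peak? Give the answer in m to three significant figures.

The plume is Gaussian with σ = √(2Dt) = √(2 × 0.025 × 160) = 2.828 m.
C/C_peak = exp(−Δx²/(2σ²)) = 0.46 ⇒ Δx = σ·√(−2 ln 0.46) = 2.828 × 1.246 = 3.524 m.
Width = 2Δx = 7.05 m.

7.05 m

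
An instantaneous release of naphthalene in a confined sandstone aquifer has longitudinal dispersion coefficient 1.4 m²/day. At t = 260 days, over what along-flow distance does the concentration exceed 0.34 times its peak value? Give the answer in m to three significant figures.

The plume is Gaussian with σ = √(2Dt) = √(2 × 1.4 × 260) = 26.98 m.
C/C_peak = exp(−Δx²/(2σ²)) = 0.34 ⇒ Δx = σ·√(−2 ln 0.34) = 26.98 × 1.469 = 39.63 m.
Width = 2Δx = 79.3 m.

79.3 m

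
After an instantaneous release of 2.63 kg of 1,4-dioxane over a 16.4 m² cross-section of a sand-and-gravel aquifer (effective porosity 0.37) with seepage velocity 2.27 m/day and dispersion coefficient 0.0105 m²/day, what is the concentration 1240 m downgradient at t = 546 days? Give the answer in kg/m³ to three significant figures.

For an instantaneous plane source, C(x,t) = M/(n_e·A·√(4πDt)) · exp(−(x−vt)²/(4Dt)), with n_e·A the pore (flow) area.
Plume center vt = 2.27 × 546 = 1239.42 m, so the well at 1240 m is 0.58 m downgradient of the peak.
√(4πDt) = 8.488 m, giving peak height M/(n_e·A·√(4πDt)) = 2.63/(0.37 × 16.4 × 8.488) = 0.05106 kg/m³.
(x−vt)²/(4Dt) = (0.58)²/(4 × 0.0105 × 546) = 0.01467; exp(−0.01467) = 0.9854.
C = 0.05106 × 0.9854 = 0.0503 kg/m³.

0.0503 kg/m³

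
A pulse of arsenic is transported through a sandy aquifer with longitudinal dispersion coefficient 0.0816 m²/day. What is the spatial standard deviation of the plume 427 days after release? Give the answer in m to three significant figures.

Dispersive spreading gives a Gaussian with σ² = 2Dt; advection only shifts the center.
σ = √(2 × 0.0816 × 427) = 8.35 m.

8.35 m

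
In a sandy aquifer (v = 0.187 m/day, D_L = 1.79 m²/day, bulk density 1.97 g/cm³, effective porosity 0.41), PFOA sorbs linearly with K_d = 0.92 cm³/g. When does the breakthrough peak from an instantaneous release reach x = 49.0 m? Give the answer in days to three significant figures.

Retardation factor R = 1 + ρ_b·K_d/n = 1 + 1.97 × 0.92/0.41 = 5.420.
Sorption retards both mechanisms: v_R = v/R = 0.03450 m/day, D_R = D/R = 0.3303 m²/day.
Peak time from v_R²t² + 2D_R t − x² = 0: t = (√(D_R² + v_R²x²) − D_R)/v_R².
√(D_R² + v_R²x²) = √(0.3303² + 0.03450² × 49.0²) = 1.722; v_R² = 0.001190.
t = (1.722 − 0.3303)/0.001190 = 1170 days.

1170 days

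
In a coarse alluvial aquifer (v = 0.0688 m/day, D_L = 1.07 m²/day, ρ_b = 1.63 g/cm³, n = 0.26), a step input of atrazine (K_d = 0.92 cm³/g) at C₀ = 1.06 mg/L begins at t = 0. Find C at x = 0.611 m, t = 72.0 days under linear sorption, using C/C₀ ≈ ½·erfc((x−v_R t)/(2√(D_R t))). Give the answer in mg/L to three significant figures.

Retardation factor R = 1 + ρ_b·K_d/n = 1 + 1.63 × 0.92/0.26 = 6.768.
Sorption retards both mechanisms: v_R = v/R = 0.01017 m/day, D_R = D/R = 0.1581 m²/day.
v_R·t = 0.01017 × 72.0 = 0.73224 m; 2√(D_R t) = 6.748 m; argument = (0.611 − 0.73224)/6.748 = -0.01797.
C = C₀ × ½·erfc(-0.01797) = 1.06 × 0.5101 = 0.541 mg/L.

0.541 mg/L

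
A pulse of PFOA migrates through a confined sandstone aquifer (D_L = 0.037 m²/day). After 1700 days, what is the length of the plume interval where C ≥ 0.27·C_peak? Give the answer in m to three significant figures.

The plume is Gaussian with σ = √(2Dt) = √(2 × 0.037 × 1700) = 11.22 m.
C/C_peak = exp(−Δx²/(2σ²)) = 0.27 ⇒ Δx = σ·√(−2 ln 0.27) = 11.22 × 1.618 = 18.15 m.
Width = 2Δx = 36.3 m.

36.3 m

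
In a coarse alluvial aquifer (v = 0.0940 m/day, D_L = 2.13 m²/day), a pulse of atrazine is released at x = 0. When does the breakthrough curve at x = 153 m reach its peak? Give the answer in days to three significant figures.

For the 1D instantaneous-source solution, setting ∂C/∂t = 0 at fixed x gives v²t² + 2Dt − x² = 0, so t = (√(D² + v²x²) − D)/v².
√(D² + v²x²) = √(2.13² + 0.0940² × 153²) = 14.54; v² = 0.008836.
t = (14.54 − 2.13)/0.008836 = 1400 days (vs. the pure-advection estimate x/v = 1630 d).

1400 days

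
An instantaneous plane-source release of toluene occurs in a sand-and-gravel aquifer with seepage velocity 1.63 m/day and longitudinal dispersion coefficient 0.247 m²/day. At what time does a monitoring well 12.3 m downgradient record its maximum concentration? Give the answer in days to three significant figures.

For the 1D instantaneous-source solution, setting ∂C/∂t = 0 at fixed x gives v²t² + 2Dt − x² = 0, so t = (√(D² + v²x²) − D)/v².
√(D² + v²x²) = √(0.247² + 1.63² × 12.3²) = 20.05; v² = 2.6569.
t = (20.05 − 0.247)/2.6569 = 7.45 days (vs. the pure-advection estimate x/v = 7.55 d).

7.45 days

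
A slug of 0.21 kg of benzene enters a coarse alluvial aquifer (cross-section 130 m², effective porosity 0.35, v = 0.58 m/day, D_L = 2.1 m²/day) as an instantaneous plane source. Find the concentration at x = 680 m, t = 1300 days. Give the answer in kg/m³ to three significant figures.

1.51e-05 kg/m³

For an instantaneous plane source, C(x,t) = M/(n_e·A·√(4πDt)) · exp(−(x−vt)²/(4Dt)), with n_e·A the pore (flow) area.
Plume center vt = 0.58 × 1300 = 754 m, so the well at 680 m is 74 m upgradient of the peak.
√(4πDt) = 185.2 m, giving peak height M/(n_e·A·√(4πDt)) = 0.21/(0.35 × 130 × 185.2) = 2.492e-05 kg/m³.
(x−vt)²/(4Dt) = (-74)²/(4 × 2.1 × 1300) = 0.5015; exp(−0.5015) = 0.6056.
C = 2.492e-05 × 0.6056 = 1.51e-05 kg/m³.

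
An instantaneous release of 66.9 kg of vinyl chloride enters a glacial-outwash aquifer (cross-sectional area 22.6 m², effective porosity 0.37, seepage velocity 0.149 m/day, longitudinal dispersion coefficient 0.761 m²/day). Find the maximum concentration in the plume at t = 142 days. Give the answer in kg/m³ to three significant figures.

0.217 kg/m³

The peak of an instantaneous 1D plume sits at x = vt; there the Gaussian factor is 1 and C_max = M/(n_e·A·√(4πDt)), where n_e·A is the pore area the mass is dissolved in.
√(4πDt) = √(4π × 0.761 × 142) = 36.85 m, so C_max = 66.9/(0.37 × 22.6 × 36.85) = 0.217 kg/m³.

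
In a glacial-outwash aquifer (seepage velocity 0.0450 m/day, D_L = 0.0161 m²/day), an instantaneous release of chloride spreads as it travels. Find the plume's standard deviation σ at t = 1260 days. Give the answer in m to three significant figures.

Dispersive spreading gives a Gaussian with σ² = 2Dt; advection only shifts the center.
σ = √(2 × 0.0161 × 1260) = 6.37 m.

6.37 m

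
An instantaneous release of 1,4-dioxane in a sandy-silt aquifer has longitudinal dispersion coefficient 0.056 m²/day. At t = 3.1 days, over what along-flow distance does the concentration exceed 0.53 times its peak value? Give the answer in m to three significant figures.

1.33 m

The plume is Gaussian with σ = √(2Dt) = √(2 × 0.056 × 3.1) = 0.5892 m.
C/C_peak = exp(−Δx²/(2σ²)) = 0.53 ⇒ Δx = σ·√(−2 ln 0.53) = 0.5892 × 1.127 = 0.6640 m.
Width = 2Δx = 1.33 m.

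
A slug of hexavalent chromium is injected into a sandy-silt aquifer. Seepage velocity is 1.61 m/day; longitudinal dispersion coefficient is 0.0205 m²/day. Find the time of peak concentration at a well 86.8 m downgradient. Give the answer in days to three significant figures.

53.9 days

For the 1D instantaneous-source solution, setting ∂C/∂t = 0 at fixed x gives v²t² + 2Dt − x² = 0, so t = (√(D² + v²x²) − D)/v².
√(D² + v²x²) = √(0.0205² + 1.61² × 86.8²) = 139.7; v² = 2.5921.
t = (139.7 − 0.0205)/2.5921 = 53.9 days (vs. the pure-advection estimate x/v = 53.9 d).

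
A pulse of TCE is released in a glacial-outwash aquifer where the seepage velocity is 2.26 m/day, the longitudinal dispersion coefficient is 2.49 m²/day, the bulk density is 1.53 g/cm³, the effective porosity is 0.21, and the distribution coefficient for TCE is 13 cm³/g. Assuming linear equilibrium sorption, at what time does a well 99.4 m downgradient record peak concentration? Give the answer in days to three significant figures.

Retardation factor R = 1 + ρ_b·K_d/n = 1 + 1.53 × 13/0.21 = 95.71.
Sorption retards both mechanisms: v_R = v/R = 0.02361 m/day, D_R = D/R = 0.02602 m²/day.
Peak time from v_R²t² + 2D_R t − x² = 0: t = (√(D_R² + v_R²x²) − D_R)/v_R².
√(D_R² + v_R²x²) = √(0.02602² + 0.02361² × 99.4²) = 2.347; v_R² = 0.0005574.
t = (2.347 − 0.02602)/0.0005574 = 4160 days.

4160 days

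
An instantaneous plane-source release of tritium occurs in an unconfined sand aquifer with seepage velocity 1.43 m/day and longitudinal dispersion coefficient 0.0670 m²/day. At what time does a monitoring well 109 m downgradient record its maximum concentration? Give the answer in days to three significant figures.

For the 1D instantaneous-source solution, setting ∂C/∂t = 0 at fixed x gives v²t² + 2Dt − x² = 0, so t = (√(D² + v²x²) − D)/v².
√(D² + v²x²) = √(0.0670² + 1.43² × 109²) = 155.9; v² = 2.0449.
t = (155.9 − 0.0670)/2.0449 = 76.2 days (vs. the pure-advection estimate x/v = 76.2 d).

76.2 days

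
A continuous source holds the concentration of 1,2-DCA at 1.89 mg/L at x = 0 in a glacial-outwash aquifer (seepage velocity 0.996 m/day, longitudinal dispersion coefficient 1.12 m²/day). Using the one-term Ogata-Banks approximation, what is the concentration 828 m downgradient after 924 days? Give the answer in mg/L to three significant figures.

For a continuous step input, C/C₀ ≈ ½·erfc((x−vt)/(2√(Dt))).
vt = 0.996 × 924 = 920.304 m and 2√(Dt) = 2√(1.12 × 924) = 64.34 m.
Argument (x−vt)/(2√(Dt)) = (828 − 920.304)/64.34 = -1.435; ½·erfc(-1.435) = 0.9788.
C = 1.89 × 0.9788 = 1.85 mg/L.

1.85 mg/L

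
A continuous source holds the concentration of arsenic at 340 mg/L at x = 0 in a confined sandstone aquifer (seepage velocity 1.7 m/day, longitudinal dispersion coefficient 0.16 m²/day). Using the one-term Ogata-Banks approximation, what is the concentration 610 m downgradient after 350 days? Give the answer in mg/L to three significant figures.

For a continuous step input, C/C₀ ≈ ½·erfc((x−vt)/(2√(Dt))).
vt = 1.7 × 350 = 595 m and 2√(Dt) = 2√(0.16 × 350) = 14.97 m.
Argument (x−vt)/(2√(Dt)) = (610 − 595)/14.97 = 1.002; ½·erfc(1.002) = 0.07824.
C = 340 × 0.07824 = 26.6 mg/L.

26.6 mg/L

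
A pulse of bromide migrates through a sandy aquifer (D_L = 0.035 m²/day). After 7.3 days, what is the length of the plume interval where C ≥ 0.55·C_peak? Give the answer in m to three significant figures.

1.56 m

The plume is Gaussian with σ = √(2Dt) = √(2 × 0.035 × 7.3) = 0.7148 m.
C/C_peak = exp(−Δx²/(2σ²)) = 0.55 ⇒ Δx = σ·√(−2 ln 0.55) = 0.7148 × 1.093 = 0.7813 m.
Width = 2Δx = 1.56 m.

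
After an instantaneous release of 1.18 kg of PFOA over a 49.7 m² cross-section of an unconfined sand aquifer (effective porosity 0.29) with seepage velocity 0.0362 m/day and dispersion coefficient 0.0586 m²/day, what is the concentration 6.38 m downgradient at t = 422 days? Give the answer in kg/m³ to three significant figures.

0.00209 kg/m³

For an instantaneous plane source, C(x,t) = M/(n_e·A·√(4πDt)) · exp(−(x−vt)²/(4Dt)), with n_e·A the pore (flow) area.
Plume center vt = 0.0362 × 422 = 15.2764 m, so the well at 6.38 m is 8.8964 m upgradient of the peak.
√(4πDt) = 17.63 m, giving peak height M/(n_e·A·√(4πDt)) = 1.18/(0.29 × 49.7 × 17.63) = 0.004644 kg/m³.
(x−vt)²/(4Dt) = (-8.8964)²/(4 × 0.0586 × 422) = 0.8001; exp(−0.8001) = 0.4493.
C = 0.004644 × 0.4493 = 0.00209 kg/m³.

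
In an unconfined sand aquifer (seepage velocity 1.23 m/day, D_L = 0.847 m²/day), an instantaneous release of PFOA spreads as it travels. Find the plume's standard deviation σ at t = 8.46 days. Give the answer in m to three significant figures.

Dispersive spreading gives a Gaussian with σ² = 2Dt; advection only shifts the center.
σ = √(2 × 0.847 × 8.46) = 3.79 m.

3.79 m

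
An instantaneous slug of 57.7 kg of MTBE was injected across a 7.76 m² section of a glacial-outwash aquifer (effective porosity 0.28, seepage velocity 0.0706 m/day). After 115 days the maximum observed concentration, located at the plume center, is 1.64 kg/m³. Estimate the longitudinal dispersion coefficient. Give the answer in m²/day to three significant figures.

0.181 m²/day

At the plume center C_max = M/(n_e·A·√(4πDt)), so D = M²/(4πt·(n_e·A·C_max)²).
n_e·A·C_max = 0.28 × 7.76 × 1.64 = 3.563 kg/m.
D = 57.7²/(4π × 115 × 3.563²) = 0.181 m²/day.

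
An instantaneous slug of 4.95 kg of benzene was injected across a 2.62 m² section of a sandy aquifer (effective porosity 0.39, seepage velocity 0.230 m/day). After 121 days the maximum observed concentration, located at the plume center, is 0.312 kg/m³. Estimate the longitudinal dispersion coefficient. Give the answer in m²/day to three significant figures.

0.159 m²/day

At the plume center C_max = M/(n_e·A·√(4πDt)), so D = M²/(4πt·(n_e·A·C_max)²).
n_e·A·C_max = 0.39 × 2.62 × 0.312 = 0.3188 kg/m.
D = 4.95²/(4π × 121 × 0.3188²) = 0.159 m²/day.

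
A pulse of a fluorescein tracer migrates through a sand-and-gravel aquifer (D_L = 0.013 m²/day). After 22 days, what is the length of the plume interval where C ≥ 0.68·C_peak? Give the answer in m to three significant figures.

1.33 m

The plume is Gaussian with σ = √(2Dt) = √(2 × 0.013 × 22) = 0.7563 m.
C/C_peak = exp(−Δx²/(2σ²)) = 0.68 ⇒ Δx = σ·√(−2 ln 0.68) = 0.7563 × 0.8783 = 0.6643 m.
Width = 2Δx = 1.33 m.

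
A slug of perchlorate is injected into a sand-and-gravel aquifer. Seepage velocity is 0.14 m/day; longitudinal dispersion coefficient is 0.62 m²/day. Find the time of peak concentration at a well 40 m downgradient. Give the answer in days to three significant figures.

For the 1D instantaneous-source solution, setting ∂C/∂t = 0 at fixed x gives v²t² + 2Dt − x² = 0, so t = (√(D² + v²x²) − D)/v².
√(D² + v²x²) = √(0.62² + 0.14² × 40²) = 5.634; v² = 0.0196.
t = (5.634 − 0.62)/0.0196 = 256 days (vs. the pure-advection estimate x/v = 286 d).

256 days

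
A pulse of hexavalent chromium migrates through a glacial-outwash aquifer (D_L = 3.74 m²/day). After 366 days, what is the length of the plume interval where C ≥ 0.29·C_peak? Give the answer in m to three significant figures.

The plume is Gaussian with σ = √(2Dt) = √(2 × 3.74 × 366) = 52.32 m.
C/C_peak = exp(−Δx²/(2σ²)) = 0.29 ⇒ Δx = σ·√(−2 ln 0.29) = 52.32 × 1.573 = 82.30 m.
Width = 2Δx = 165 m.

165 m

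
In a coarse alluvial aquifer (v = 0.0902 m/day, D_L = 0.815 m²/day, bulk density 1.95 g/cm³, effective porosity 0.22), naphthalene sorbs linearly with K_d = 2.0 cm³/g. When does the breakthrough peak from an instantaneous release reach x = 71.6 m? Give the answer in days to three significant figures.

Retardation factor R = 1 + ρ_b·K_d/n = 1 + 1.95 × 2.0/0.22 = 18.73.
Sorption retards both mechanisms: v_R = v/R = 0.004816 m/day, D_R = D/R = 0.04351 m²/day.
Peak time from v_R²t² + 2D_R t − x² = 0: t = (√(D_R² + v_R²x²) − D_R)/v_R².
√(D_R² + v_R²x²) = √(0.04351² + 0.004816² × 71.6²) = 0.3476; v_R² = 2.319e-05.
t = (0.3476 − 0.04351)/2.319e-05 = 13100 days.

13100 days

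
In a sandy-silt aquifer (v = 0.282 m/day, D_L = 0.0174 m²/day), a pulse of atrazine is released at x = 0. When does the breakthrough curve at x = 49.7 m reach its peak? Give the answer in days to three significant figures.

176 days

For the 1D instantaneous-source solution, setting ∂C/∂t = 0 at fixed x gives v²t² + 2Dt − x² = 0, so t = (√(D² + v²x²) − D)/v².
√(D² + v²x²) = √(0.0174² + 0.282² × 49.7²) = 14.02; v² = 0.079524.
t = (14.02 − 0.0174)/0.079524 = 176 days (vs. the pure-advection estimate x/v = 176 d).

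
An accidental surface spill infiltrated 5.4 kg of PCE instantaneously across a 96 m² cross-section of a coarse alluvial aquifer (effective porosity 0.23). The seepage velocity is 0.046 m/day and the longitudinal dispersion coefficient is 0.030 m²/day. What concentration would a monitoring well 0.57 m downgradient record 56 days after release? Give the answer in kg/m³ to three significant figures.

0.0292 kg/m³

For an instantaneous plane source, C(x,t) = M/(n_e·A·√(4πDt)) · exp(−(x−vt)²/(4Dt)), with n_e·A the pore (flow) area.
Plume center vt = 0.046 × 56 = 2.576 m, so the well at 0.57 m is 2.006 m upgradient of the peak.
√(4πDt) = 4.595 m, giving peak height M/(n_e·A·√(4πDt)) = 5.4/(0.23 × 96 × 4.595) = 0.05322 kg/m³.
(x−vt)²/(4Dt) = (-2.006)²/(4 × 0.030 × 56) = 0.5988; exp(−0.5988) = 0.5495.
C = 0.05322 × 0.5495 = 0.0292 kg/m³.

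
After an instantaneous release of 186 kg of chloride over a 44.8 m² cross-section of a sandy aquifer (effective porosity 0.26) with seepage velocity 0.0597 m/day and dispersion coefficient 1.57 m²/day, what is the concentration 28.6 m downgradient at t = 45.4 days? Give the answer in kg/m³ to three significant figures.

For an instantaneous plane source, C(x,t) = M/(n_e·A·√(4πDt)) · exp(−(x−vt)²/(4Dt)), with n_e·A the pore (flow) area.
Plume center vt = 0.0597 × 45.4 = 2.71038 m, so the well at 28.6 m is 25.88962 m downgradient of the peak.
√(4πDt) = 29.93 m, giving peak height M/(n_e·A·√(4πDt)) = 186/(0.26 × 44.8 × 29.93) = 0.5335 kg/m³.
(x−vt)²/(4Dt) = (25.88962)²/(4 × 1.57 × 45.4) = 2.351; exp(−2.351) = 0.09527.
C = 0.5335 × 0.09527 = 0.0508 kg/m³.

0.0508 kg/m³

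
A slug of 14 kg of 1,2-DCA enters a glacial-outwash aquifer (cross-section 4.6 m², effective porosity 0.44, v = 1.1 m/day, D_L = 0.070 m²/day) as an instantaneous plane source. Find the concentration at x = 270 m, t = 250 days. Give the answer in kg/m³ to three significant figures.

0.326 kg/m³

For an instantaneous plane source, C(x,t) = M/(n_e·A·√(4πDt)) · exp(−(x−vt)²/(4Dt)), with n_e·A the pore (flow) area.
Plume center vt = 1.1 × 250 = 275 m, so the well at 270 m is 5 m upgradient of the peak.
√(4πDt) = 14.83 m, giving peak height M/(n_e·A·√(4πDt)) = 14/(0.44 × 4.6 × 14.83) = 0.4664 kg/m³.
(x−vt)²/(4Dt) = (-5)²/(4 × 0.070 × 250) = 0.3571; exp(−0.3571) = 0.6997.
C = 0.4664 × 0.6997 = 0.326 kg/m³.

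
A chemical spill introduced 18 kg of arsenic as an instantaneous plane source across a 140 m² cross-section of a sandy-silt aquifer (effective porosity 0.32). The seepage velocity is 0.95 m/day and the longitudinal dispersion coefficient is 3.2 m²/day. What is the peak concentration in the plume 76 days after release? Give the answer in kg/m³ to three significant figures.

0.00727 kg/m³

The peak of an instantaneous 1D plume sits at x = vt; there the Gaussian factor is 1 and C_max = M/(n_e·A·√(4πDt)), where n_e·A is the pore area the mass is dissolved in.
√(4πDt) = √(4π × 3.2 × 76) = 55.28 m, so C_max = 18/(0.32 × 140 × 55.28) = 0.00727 kg/m³.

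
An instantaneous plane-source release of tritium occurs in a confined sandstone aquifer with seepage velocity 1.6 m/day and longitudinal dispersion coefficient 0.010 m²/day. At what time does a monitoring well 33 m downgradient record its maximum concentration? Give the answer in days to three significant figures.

For the 1D instantaneous-source solution, setting ∂C/∂t = 0 at fixed x gives v²t² + 2Dt − x² = 0, so t = (√(D² + v²x²) − D)/v².
√(D² + v²x²) = √(0.010² + 1.6² × 33²) = 52.80; v² = 2.56.
t = (52.80 − 0.010)/2.56 = 20.6 days (vs. the pure-advection estimate x/v = 20.6 d).

20.6 days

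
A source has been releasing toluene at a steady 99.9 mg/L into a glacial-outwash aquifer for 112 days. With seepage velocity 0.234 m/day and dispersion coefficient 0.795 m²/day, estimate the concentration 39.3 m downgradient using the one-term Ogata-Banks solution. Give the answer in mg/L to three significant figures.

For a continuous step input, C/C₀ ≈ ½·erfc((x−vt)/(2√(Dt))).
vt = 0.234 × 112 = 26.208 m and 2√(Dt) = 2√(0.795 × 112) = 18.87 m.
Argument (x−vt)/(2√(Dt)) = (39.3 − 26.208)/18.87 = 0.6938; ½·erfc(0.6938) = 0.1633.
C = 99.9 × 0.1633 = 16.3 mg/L.

16.3 mg/L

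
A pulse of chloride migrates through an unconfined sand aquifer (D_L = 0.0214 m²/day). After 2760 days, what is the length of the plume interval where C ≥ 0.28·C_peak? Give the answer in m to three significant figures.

34.7 m

The plume is Gaussian with σ = √(2Dt) = √(2 × 0.0214 × 2760) = 10.87 m.
C/C_peak = exp(−Δx²/(2σ²)) = 0.28 ⇒ Δx = σ·√(−2 ln 0.28) = 10.87 × 1.596 = 17.35 m.
Width = 2Δx = 34.7 m.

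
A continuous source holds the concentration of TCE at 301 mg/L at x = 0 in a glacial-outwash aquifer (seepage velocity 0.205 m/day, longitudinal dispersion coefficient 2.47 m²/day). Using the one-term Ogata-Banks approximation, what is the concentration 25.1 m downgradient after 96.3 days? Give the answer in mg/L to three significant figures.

121 mg/L

For a continuous step input, C/C₀ ≈ ½·erfc((x−vt)/(2√(Dt))).
vt = 0.205 × 96.3 = 19.7415 m and 2√(Dt) = 2√(2.47 × 96.3) = 30.85 m.
Argument (x−vt)/(2√(Dt)) = (25.1 − 19.7415)/30.85 = 0.1737; ½·erfc(0.1737) = 0.4030.
C = 301 × 0.4030 = 121 mg/L.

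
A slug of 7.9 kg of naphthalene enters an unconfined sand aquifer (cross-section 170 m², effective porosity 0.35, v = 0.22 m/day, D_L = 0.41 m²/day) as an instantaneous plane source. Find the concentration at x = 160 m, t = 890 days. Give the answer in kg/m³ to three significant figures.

For an instantaneous plane source, C(x,t) = M/(n_e·A·√(4πDt)) · exp(−(x−vt)²/(4Dt)), with n_e·A the pore (flow) area.
Plume center vt = 0.22 × 890 = 195.8 m, so the well at 160 m is 35.8 m upgradient of the peak.
√(4πDt) = 67.72 m, giving peak height M/(n_e·A·√(4πDt)) = 7.9/(0.35 × 170 × 67.72) = 0.001961 kg/m³.
(x−vt)²/(4Dt) = (-35.8)²/(4 × 0.41 × 890) = 0.8781; exp(−0.8781) = 0.4156.
C = 0.001961 × 0.4156 = 0.000815 kg/m³.

0.000815 kg/m³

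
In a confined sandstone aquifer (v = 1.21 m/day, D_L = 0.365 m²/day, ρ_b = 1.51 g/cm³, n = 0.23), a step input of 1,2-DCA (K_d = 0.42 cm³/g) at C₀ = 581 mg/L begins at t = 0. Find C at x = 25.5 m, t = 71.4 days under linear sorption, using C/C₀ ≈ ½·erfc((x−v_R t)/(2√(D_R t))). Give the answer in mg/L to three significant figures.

146 mg/L

Retardation factor R = 1 + ρ_b·K_d/n = 1 + 1.51 × 0.42/0.23 = 3.757.
Sorption retards both mechanisms: v_R = v/R = 0.3221 m/day, D_R = D/R = 0.09715 m²/day.
v_R·t = 0.3221 × 71.4 = 22.99794 m; 2√(D_R t) = 5.267 m; argument = (25.5 − 22.99794)/5.267 = 0.4750.
C = C₀ × ½·erfc(0.4750) = 581 × 0.2509 = 146 mg/L.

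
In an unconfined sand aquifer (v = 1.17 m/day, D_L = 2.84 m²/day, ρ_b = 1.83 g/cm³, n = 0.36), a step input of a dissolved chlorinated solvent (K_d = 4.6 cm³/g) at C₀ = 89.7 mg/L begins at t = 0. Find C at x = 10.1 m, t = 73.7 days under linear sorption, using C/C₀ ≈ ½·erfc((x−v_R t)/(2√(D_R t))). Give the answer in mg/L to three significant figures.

Retardation factor R = 1 + ρ_b·K_d/n = 1 + 1.83 × 4.6/0.36 = 24.38.
Sorption retards both mechanisms: v_R = v/R = 0.04799 m/day, D_R = D/R = 0.1165 m²/day.
v_R·t = 0.04799 × 73.7 = 3.536863 m; 2√(D_R t) = 5.860 m; argument = (10.1 − 3.536863)/5.860 = 1.120.
C = C₀ × ½·erfc(1.120) = 89.7 × 0.05661 = 5.08 mg/L.

5.08 mg/L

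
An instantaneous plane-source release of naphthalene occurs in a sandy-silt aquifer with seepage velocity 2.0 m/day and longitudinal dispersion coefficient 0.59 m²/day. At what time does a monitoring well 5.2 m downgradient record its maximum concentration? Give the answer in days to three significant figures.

2.46 days

For the 1D instantaneous-source solution, setting ∂C/∂t = 0 at fixed x gives v²t² + 2Dt − x² = 0, so t = (√(D² + v²x²) − D)/v².
√(D² + v²x²) = √(0.59² + 2.0² × 5.2²) = 10.42; v² = 4.
t = (10.42 − 0.59)/4 = 2.46 days (vs. the pure-advection estimate x/v = 2.60 d).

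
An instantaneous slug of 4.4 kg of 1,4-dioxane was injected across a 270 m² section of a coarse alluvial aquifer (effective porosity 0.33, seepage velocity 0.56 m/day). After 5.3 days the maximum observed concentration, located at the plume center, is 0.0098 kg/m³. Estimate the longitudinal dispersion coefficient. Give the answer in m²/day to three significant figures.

0.381 m²/day

At the plume center C_max = M/(n_e·A·√(4πDt)), so D = M²/(4πt·(n_e·A·C_max)²).
n_e·A·C_max = 0.33 × 270 × 0.0098 = 0.8732 kg/m.
D = 4.4²/(4π × 5.3 × 0.8732²) = 0.381 m²/day.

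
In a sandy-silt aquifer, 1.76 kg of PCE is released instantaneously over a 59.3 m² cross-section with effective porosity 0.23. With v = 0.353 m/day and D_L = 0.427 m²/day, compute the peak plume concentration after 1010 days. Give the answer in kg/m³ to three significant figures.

The peak of an instantaneous 1D plume sits at x = vt; there the Gaussian factor is 1 and C_max = M/(n_e·A·√(4πDt)), where n_e·A is the pore area the mass is dissolved in.
√(4πDt) = √(4π × 0.427 × 1010) = 73.62 m, so C_max = 1.76/(0.23 × 59.3 × 73.62) = 0.00175 kg/m³.

0.00175 kg/m³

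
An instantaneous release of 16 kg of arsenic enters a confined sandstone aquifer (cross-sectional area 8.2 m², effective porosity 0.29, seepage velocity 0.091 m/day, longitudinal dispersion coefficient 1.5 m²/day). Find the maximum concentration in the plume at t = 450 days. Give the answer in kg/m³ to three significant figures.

The peak of an instantaneous 1D plume sits at x = vt; there the Gaussian factor is 1 and C_max = M/(n_e·A·√(4πDt)), where n_e·A is the pore area the mass is dissolved in.
√(4πDt) = √(4π × 1.5 × 450) = 92.10 m, so C_max = 16/(0.29 × 8.2 × 92.10) = 0.0731 kg/m³.

0.0731 kg/m³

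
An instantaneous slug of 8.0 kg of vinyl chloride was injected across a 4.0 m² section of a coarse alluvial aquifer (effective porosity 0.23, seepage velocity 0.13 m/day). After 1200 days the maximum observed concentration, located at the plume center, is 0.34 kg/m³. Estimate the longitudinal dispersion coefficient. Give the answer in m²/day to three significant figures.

At the plume center C_max = M/(n_e·A·√(4πDt)), so D = M²/(4πt·(n_e·A·C_max)²).
n_e·A·C_max = 0.23 × 4.0 × 0.34 = 0.3128 kg/m.
D = 8.0²/(4π × 1200 × 0.3128²) = 0.0434 m²/day.

0.0434 m²/day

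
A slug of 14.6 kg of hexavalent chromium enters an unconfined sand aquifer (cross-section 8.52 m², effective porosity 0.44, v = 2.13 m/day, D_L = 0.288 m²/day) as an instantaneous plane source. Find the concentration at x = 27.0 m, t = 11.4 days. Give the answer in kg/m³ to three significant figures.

0.345 kg/m³

For an instantaneous plane source, C(x,t) = M/(n_e·A·√(4πDt)) · exp(−(x−vt)²/(4Dt)), with n_e·A the pore (flow) area.
Plume center vt = 2.13 × 11.4 = 24.282 m, so the well at 27.0 m is 2.718 m downgradient of the peak.
√(4πDt) = 6.423 m, giving peak height M/(n_e·A·√(4πDt)) = 14.6/(0.44 × 8.52 × 6.423) = 0.6063 kg/m³.
(x−vt)²/(4Dt) = (2.718)²/(4 × 0.288 × 11.4) = 0.5625; exp(−0.5625) = 0.5698.
C = 0.6063 × 0.5698 = 0.345 kg/m³.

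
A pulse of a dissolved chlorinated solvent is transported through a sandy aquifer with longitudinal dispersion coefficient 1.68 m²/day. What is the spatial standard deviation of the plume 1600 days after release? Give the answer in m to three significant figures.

73.3 m

Dispersive spreading gives a Gaussian with σ² = 2Dt; advection only shifts the center.
σ = √(2 × 1.68 × 1600) = 73.3 m.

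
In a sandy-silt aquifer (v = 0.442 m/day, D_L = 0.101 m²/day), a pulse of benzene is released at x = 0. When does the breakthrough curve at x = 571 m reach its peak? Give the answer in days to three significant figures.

For the 1D instantaneous-source solution, setting ∂C/∂t = 0 at fixed x gives v²t² + 2Dt − x² = 0, so t = (√(D² + v²x²) − D)/v².
√(D² + v²x²) = √(0.101² + 0.442² × 571²) = 252.4; v² = 0.195364.
t = (252.4 − 0.101)/0.195364 = 1290 days (vs. the pure-advection estimate x/v = 1290 d).

1290 days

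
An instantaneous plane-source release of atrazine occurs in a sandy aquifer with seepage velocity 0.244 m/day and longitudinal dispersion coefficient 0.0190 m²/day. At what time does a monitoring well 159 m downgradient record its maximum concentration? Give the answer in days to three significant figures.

For the 1D instantaneous-source solution, setting ∂C/∂t = 0 at fixed x gives v²t² + 2Dt − x² = 0, so t = (√(D² + v²x²) − D)/v².
√(D² + v²x²) = √(0.0190² + 0.244² × 159²) = 38.80; v² = 0.059536.
t = (38.80 − 0.0190)/0.059536 = 651 days (vs. the pure-advection estimate x/v = 652 d).

651 days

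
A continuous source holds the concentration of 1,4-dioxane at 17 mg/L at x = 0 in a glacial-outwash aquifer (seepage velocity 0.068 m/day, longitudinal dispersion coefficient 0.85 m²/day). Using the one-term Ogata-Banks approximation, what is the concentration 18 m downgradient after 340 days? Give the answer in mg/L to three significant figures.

9.93 mg/L

For a continuous step input, C/C₀ ≈ ½·erfc((x−vt)/(2√(Dt))).
vt = 0.068 × 340 = 23.12 m and 2√(Dt) = 2√(0.85 × 340) = 34.00 m.
Argument (x−vt)/(2√(Dt)) = (18 − 23.12)/34.00 = -0.1506; ½·erfc(-0.1506) = 0.5843.
C = 17 × 0.5843 = 9.93 mg/L.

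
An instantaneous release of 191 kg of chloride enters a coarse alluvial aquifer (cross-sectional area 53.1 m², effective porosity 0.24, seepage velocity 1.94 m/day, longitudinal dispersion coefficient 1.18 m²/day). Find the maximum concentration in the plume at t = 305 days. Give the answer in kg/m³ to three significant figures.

0.223 kg/m³

The peak of an instantaneous 1D plume sits at x = vt; there the Gaussian factor is 1 and C_max = M/(n_e·A·√(4πDt)), where n_e·A is the pore area the mass is dissolved in.
√(4πDt) = √(4π × 1.18 × 305) = 67.25 m, so C_max = 191/(0.24 × 53.1 × 67.25) = 0.223 kg/m³.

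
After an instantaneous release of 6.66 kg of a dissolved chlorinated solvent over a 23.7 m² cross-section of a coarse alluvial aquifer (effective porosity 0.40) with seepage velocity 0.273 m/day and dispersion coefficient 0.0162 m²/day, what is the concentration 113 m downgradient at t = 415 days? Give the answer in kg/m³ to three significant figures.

0.0762 kg/m³

For an instantaneous plane source, C(x,t) = M/(n_e·A·√(4πDt)) · exp(−(x−vt)²/(4Dt)), with n_e·A the pore (flow) area.
Plume center vt = 0.273 × 415 = 113.295 m, so the well at 113 m is 0.295 m upgradient of the peak.
√(4πDt) = 9.192 m, giving peak height M/(n_e·A·√(4πDt)) = 6.66/(0.40 × 23.7 × 9.192) = 0.07643 kg/m³.
(x−vt)²/(4Dt) = (-0.295)²/(4 × 0.0162 × 415) = 0.003236; exp(−0.003236) = 0.9968.
C = 0.07643 × 0.9968 = 0.0762 kg/m³.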